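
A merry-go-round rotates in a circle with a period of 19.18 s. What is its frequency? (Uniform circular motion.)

f = 1/T = 1/19.18 = 0.0521 Hz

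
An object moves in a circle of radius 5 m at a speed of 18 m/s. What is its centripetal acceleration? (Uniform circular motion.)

a_c = v²/r = 18²/5 = 324/5 = 64.8 m/s²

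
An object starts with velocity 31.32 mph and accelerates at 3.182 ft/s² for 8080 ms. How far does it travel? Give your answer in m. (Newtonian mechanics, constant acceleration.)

v₀ = 31.32 mph × 0.44704 = 14.0013 m/s
a = 3.182 ft/s² × 0.3048 = 0.969874 m/s²
t = 8080 ms × 0.001 = 8.08 s
d = v₀ × t + ½ × a × t² = 14.0013 × 8.08 + 0.5 × 0.969874 × 8.08² = 144.8 m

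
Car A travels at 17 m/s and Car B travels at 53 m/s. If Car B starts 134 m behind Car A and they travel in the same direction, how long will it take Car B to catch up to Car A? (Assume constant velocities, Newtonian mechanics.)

Relative speed: v_rel = 53 - 17 = 36 m/s
Time to catch: t = d₀/v_rel = 134/36 = 3.72 s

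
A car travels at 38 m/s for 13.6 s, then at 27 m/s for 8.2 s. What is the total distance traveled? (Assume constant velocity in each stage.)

d₁ = v₁t₁ = 38 × 13.6 = 516.8 m
d₂ = v₂t₂ = 27 × 8.2 = 221.4 m
d_total = 516.8 + 221.4 = 738.2 m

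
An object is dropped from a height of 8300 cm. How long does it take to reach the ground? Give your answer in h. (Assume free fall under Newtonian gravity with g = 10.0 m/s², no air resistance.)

h = 8300 cm × 0.01 = 83.0 m
t = √(2h/g) = √(2 × 83.0 / 10.0) = 4.07431 s
t = 4.07431 s / 3600.0 = 0.001132 h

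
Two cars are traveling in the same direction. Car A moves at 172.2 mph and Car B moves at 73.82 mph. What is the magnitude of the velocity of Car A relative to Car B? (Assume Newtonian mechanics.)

v_rel = |v_A - v_B| = |172.2 - 73.82| = 98.38 mph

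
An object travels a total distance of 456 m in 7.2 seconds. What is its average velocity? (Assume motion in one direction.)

v_avg = Δd / Δt = 456 / 7.2 = 63.33 m/s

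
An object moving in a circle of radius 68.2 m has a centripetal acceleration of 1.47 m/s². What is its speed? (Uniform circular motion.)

v = √(a_c × r) = √(1.47 × 68.2) = 10.01 m/s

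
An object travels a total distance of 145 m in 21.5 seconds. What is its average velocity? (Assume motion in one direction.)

v_avg = Δd / Δt = 145 / 21.5 = 6.74 m/s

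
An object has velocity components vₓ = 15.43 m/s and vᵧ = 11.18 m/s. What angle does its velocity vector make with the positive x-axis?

θ = arctan(vᵧ/vₓ) = arctan(11.18/15.43) = 35.93°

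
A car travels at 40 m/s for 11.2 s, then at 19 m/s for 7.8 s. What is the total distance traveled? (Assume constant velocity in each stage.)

d₁ = v₁t₁ = 40 × 11.2 = 448.0 m
d₂ = v₂t₂ = 19 × 7.8 = 148.2 m
d_total = 448.0 + 148.2 = 596.2 m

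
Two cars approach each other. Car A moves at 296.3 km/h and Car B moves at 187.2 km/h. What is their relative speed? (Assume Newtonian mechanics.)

v_rel = v_A + v_B = 296.3 + 187.2 = 483.5 km/h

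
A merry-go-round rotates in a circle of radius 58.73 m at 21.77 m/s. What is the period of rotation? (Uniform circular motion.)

T = 2πr/v = 2π×58.73/21.77 = 16.95 s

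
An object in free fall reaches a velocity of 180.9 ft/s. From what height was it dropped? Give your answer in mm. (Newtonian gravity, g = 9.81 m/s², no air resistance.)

v = 180.9 ft/s × 0.3048 = 55.1383 m/s
h = v² / (2g) = 55.1383² / (2 × 9.81) = 154.956 m
h = 154.956 m / 0.001 = 155000 mm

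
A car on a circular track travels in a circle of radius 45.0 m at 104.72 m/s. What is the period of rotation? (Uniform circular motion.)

T = 2πr/v = 2π×45.0/104.72 = 2.7 s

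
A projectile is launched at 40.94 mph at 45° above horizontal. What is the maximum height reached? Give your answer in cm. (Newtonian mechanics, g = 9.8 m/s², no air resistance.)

v₀ = 40.94 mph × 0.44704 = 18.3018 m/s
H = v₀² × sin²(θ) / (2g) = 18.3018² × sin(45°)² / (2 × 9.8) = 334.956 × 0.5 / 19.6 = 8.5448 m
H = 8.5448 m / 0.01 = 854.5 cm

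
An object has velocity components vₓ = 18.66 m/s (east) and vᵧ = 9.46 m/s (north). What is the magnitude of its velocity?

|v| = √(vₓ² + vᵧ²) = √(18.66² + 9.46²) = √(437.6872) = 20.92 m/s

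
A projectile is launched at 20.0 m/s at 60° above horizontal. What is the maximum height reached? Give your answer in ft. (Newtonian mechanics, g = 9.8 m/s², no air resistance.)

H = v₀² × sin²(θ) / (2g) = 20.0² × sin(60°)² / (2 × 9.8) = 400.0 × 0.75 / 19.6 = 15.3061 m
H = 15.3061 m / 0.3048 = 50.22 ft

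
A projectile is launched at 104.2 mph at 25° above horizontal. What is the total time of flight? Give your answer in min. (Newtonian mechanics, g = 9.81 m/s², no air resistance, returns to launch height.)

v₀ = 104.2 mph × 0.44704 = 46.5816 m/s
T = 2 × v₀ × sin(θ) / g = 2 × 46.5816 × sin(25°) / 9.81 = 2 × 46.5816 × 0.422618 / 9.81 = 4.0135 s
T = 4.0135 s / 60.0 = 0.06689 min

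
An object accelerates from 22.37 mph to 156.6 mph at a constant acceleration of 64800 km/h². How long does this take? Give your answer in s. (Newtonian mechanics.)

v₀ = 22.37 mph × 0.44704 = 10.0003 m/s
v = 156.6 mph × 0.44704 = 70.0065 m/s
a = 64800 km/h² × 7.716049382716049e-05 = 5.0 m/s²
t = (v - v₀) / a = (70.0065 - 10.0003) / 5.0 = 12.0 s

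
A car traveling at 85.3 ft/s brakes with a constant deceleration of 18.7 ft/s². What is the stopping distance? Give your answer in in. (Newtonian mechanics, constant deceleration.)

v₀ = 85.3 ft/s × 0.3048 = 25.9994 m/s
a = 18.7 ft/s² × 0.3048 = 5.69976 m/s²
d = v₀² / (2a) = 25.9994² / (2 × 5.69976) = 675.969 / 11.3995 = 59.2981 m
d = 59.2981 m / 0.0254 = 2335 in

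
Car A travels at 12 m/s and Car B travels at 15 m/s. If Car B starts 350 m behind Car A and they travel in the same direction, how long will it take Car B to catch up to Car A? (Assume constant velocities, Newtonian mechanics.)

Relative speed: v_rel = 15 - 12 = 3 m/s
Time to catch: t = d₀/v_rel = 350/3 = 116.67 s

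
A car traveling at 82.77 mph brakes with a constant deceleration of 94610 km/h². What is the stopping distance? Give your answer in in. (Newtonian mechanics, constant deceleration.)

v₀ = 82.77 mph × 0.44704 = 37.0015 m/s
a = 94610 km/h² × 7.716049382716049e-05 = 7.30015 m/s²
d = v₀² / (2a) = 37.0015² / (2 × 7.30015) = 1369.11 / 14.6003 = 93.7727 m
d = 93.7727 m / 0.0254 = 3692 in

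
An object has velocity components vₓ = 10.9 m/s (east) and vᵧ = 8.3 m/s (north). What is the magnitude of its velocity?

|v| = √(vₓ² + vᵧ²) = √(10.9² + 8.3²) = √(187.7) = 13.7 m/s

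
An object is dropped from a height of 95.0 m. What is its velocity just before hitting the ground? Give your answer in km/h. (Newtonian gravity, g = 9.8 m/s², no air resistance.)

v = √(2gh) = √(2 × 9.8 × 95.0) = 43.1509 m/s
v = 43.1509 m/s / 0.2777777777777778 = 155.3 km/h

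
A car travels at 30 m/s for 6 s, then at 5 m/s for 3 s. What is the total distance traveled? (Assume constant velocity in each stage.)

d₁ = v₁t₁ = 30 × 6 = 180 m
d₂ = v₂t₂ = 5 × 3 = 15 m
d_total = 180 + 15 = 195 m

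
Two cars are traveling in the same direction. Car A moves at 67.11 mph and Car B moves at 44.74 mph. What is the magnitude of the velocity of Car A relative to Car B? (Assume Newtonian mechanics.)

v_rel = |v_A - v_B| = |67.11 - 44.74| = 22.37 mph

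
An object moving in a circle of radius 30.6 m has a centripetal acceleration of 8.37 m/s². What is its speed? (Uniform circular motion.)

v = √(a_c × r) = √(8.37 × 30.6) = 16.0 m/s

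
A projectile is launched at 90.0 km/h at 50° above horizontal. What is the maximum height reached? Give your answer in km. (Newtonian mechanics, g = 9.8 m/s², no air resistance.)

v₀ = 90.0 km/h × 0.2777777777777778 = 25.0 m/s
H = v₀² × sin²(θ) / (2g) = 25.0² × sin(50°)² / (2 × 9.8) = 625.0 × 0.586824 / 19.6 = 18.7125 m
H = 18.7125 m / 1000.0 = 0.01871 km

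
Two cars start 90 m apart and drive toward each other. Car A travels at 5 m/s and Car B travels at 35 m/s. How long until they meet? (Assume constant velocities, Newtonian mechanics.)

Combined speed: v_combined = 5 + 35 = 40 m/s
Time to meet: t = d/v_combined = 90/40 = 2.25 s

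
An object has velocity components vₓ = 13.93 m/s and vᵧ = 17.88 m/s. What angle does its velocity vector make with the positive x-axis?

θ = arctan(vᵧ/vₓ) = arctan(17.88/13.93) = 52.08°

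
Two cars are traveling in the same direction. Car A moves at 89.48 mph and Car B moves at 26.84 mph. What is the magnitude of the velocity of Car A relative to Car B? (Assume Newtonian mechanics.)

v_rel = |v_A - v_B| = |89.48 - 26.84| = 62.64 mph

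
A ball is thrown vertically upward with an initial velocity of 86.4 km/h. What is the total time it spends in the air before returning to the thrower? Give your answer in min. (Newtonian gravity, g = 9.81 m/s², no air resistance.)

v₀ = 86.4 km/h × 0.2777777777777778 = 24.0 m/s
t_total = 2 × v₀ / g = 2 × 24.0 / 9.81 = 4.89297 s
t_total = 4.89297 s / 60.0 = 0.08155 min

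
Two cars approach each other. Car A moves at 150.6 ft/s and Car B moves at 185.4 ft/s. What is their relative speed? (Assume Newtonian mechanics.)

v_rel = v_A + v_B = 150.6 + 185.4 = 336.0 ft/s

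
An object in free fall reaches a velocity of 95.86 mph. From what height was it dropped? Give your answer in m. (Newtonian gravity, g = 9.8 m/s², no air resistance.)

v = 95.86 mph × 0.44704 = 42.8533 m/s
h = v² / (2g) = 42.8533² / (2 × 9.8) = 93.69 m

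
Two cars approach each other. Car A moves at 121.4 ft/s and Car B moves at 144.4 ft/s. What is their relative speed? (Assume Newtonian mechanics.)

v_rel = v_A + v_B = 121.4 + 144.4 = 265.8 ft/s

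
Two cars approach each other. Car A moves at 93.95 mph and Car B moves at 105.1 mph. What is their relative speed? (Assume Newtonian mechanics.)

v_rel = v_A + v_B = 93.95 + 105.1 = 199.05 mph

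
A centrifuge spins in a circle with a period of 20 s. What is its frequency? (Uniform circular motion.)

f = 1/T = 1/20 = 0.05 Hz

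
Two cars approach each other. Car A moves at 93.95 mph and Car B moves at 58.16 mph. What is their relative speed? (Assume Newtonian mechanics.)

v_rel = v_A + v_B = 93.95 + 58.16 = 152.11 mph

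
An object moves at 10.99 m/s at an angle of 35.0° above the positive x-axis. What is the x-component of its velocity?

vₓ = v cos(θ) = 10.99 × cos(35.0°) = 9.0 m/s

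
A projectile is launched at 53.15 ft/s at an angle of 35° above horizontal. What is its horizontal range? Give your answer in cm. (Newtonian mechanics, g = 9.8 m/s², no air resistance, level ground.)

v₀ = 53.15 ft/s × 0.3048 = 16.2001 m/s
R = v₀² × sin(2θ) / g = 16.2001² × sin(2 × 35°) / 9.8 = 262.443 × 0.939693 / 9.8 = 25.1649 m
R = 25.1649 m / 0.01 = 2516 cm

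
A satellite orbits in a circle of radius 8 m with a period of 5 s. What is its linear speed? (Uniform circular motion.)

v = 2πr/T = 2π×8/5 = 10.05 m/s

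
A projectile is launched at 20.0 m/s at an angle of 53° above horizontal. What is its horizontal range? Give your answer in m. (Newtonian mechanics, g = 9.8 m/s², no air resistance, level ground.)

R = v₀² × sin(2θ) / g = 20.0² × sin(2 × 53°) / 9.8 = 400.0 × 0.961262 / 9.8 = 39.24 m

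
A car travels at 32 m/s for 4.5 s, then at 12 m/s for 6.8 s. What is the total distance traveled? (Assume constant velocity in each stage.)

d₁ = v₁t₁ = 32 × 4.5 = 144.0 m
d₂ = v₂t₂ = 12 × 6.8 = 81.6 m
d_total = 144.0 + 81.6 = 225.6 m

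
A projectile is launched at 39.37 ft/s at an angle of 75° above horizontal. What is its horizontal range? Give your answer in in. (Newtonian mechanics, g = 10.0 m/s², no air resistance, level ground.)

v₀ = 39.37 ft/s × 0.3048 = 12.0 m/s
R = v₀² × sin(2θ) / g = 12.0² × sin(2 × 75°) / 10.0 = 144.0 × 0.5 / 10.0 = 7.2 m
R = 7.2 m / 0.0254 = 283.5 in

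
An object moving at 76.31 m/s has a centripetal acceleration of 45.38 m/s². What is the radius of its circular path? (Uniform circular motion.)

r = v²/a_c = 76.31²/45.38 = 128.32 m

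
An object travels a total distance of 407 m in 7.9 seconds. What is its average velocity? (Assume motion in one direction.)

v_avg = Δd / Δt = 407 / 7.9 = 51.52 m/s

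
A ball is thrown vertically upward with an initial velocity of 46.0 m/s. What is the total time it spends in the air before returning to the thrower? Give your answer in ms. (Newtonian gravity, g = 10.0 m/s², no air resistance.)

t_total = 2 × v₀ / g = 2 × 46.0 / 10.0 = 9.2 s
t_total = 9.2 s / 0.001 = 9200 ms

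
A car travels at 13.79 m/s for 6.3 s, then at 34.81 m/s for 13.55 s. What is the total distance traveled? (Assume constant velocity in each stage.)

d₁ = v₁t₁ = 13.79 × 6.3 = 86.877 m
d₂ = v₂t₂ = 34.81 × 13.55 = 471.6755 m
d_total = 86.877 + 471.6755 = 558.55 m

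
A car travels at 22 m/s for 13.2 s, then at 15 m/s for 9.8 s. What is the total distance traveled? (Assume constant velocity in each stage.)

d₁ = v₁t₁ = 22 × 13.2 = 290.4 m
d₂ = v₂t₂ = 15 × 9.8 = 147.0 m
d_total = 290.4 + 147.0 = 437.4 m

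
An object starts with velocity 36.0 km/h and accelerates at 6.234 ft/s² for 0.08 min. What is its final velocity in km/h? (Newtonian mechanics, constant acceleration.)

v₀ = 36.0 km/h × 0.2777777777777778 = 10.0 m/s
a = 6.234 ft/s² × 0.3048 = 1.90012 m/s²
t = 0.08 min × 60.0 = 4.8 s
v = v₀ + a × t = 10.0 + 1.90012 × 4.8 = 19.1206 m/s
v = 19.1206 m/s / 0.2777777777777778 = 68.83 km/h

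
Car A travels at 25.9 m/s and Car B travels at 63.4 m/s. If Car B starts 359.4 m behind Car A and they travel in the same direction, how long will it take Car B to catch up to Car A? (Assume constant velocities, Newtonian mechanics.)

Relative speed: v_rel = 63.4 - 25.9 = 37.5 m/s
Time to catch: t = d₀/v_rel = 359.4/37.5 = 9.58 s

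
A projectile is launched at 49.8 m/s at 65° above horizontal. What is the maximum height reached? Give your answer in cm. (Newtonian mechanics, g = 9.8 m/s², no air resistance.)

H = v₀² × sin²(θ) / (2g) = 49.8² × sin(65°)² / (2 × 9.8) = 2480.04 × 0.821394 / 19.6 = 103.933 m
H = 103.933 m / 0.01 = 10390 cm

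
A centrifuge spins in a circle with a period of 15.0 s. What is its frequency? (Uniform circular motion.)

f = 1/T = 1/15.0 = 0.0667 Hz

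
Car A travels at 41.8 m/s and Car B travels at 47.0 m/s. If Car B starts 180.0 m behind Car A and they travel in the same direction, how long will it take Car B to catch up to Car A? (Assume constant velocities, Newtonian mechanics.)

Relative speed: v_rel = 47.0 - 41.8 = 5.2 m/s
Time to catch: t = d₀/v_rel = 180.0/5.2 = 34.62 s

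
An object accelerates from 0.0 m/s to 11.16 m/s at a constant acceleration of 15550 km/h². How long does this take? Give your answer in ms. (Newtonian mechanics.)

a = 15550 km/h² × 7.716049382716049e-05 = 1.19985 m/s²
t = (v - v₀) / a = (11.16 - 0.0) / 1.19985 = 9.30116 s
t = 9.30116 s / 0.001 = 9301 ms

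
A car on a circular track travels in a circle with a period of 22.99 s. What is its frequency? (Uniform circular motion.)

f = 1/T = 1/22.99 = 0.0435 Hz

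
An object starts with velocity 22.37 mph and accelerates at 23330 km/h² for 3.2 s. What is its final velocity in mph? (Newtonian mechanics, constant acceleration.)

v₀ = 22.37 mph × 0.44704 = 10.0003 m/s
a = 23330 km/h² × 7.716049382716049e-05 = 1.80015 m/s²
v = v₀ + a × t = 10.0003 + 1.80015 × 3.2 = 15.7608 m/s
v = 15.7608 m/s / 0.44704 = 35.26 mph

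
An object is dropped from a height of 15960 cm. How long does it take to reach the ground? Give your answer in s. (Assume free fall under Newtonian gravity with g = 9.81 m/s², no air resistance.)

h = 15960 cm × 0.01 = 159.6 m
t = √(2h/g) = √(2 × 159.6 / 9.81) = 5.704 s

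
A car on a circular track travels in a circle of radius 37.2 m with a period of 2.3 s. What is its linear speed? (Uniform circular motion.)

v = 2πr/T = 2π×37.2/2.3 = 101.62 m/s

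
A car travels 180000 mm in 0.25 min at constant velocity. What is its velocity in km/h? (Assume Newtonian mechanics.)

d = 180000 mm × 0.001 = 180.0 m
t = 0.25 min × 60.0 = 15.0 s
v = d / t = 180.0 / 15.0 = 12.0 m/s
v = 12.0 m/s / 0.2777777777777778 = 43.2 km/h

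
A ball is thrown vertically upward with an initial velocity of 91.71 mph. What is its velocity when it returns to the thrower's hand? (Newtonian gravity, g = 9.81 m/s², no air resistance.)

By conservation of energy (no air resistance), the ball returns to the throw height with the same speed as launch, but directed downward.
|v_ground| = v₀ = 91.71 mph
v_ground = 91.71 mph (downward)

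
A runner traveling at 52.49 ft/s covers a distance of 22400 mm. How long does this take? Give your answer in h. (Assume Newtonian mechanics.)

d = 22400 mm × 0.001 = 22.4 m
v = 52.49 ft/s × 0.3048 = 15.999 m/s
t = d / v = 22.4 / 15.999 = 1.40009 s
t = 1.40009 s / 3600.0 = 0.0003889 h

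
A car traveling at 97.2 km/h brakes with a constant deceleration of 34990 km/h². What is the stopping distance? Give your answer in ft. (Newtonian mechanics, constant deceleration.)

v₀ = 97.2 km/h × 0.2777777777777778 = 27.0 m/s
a = 34990 km/h² × 7.716049382716049e-05 = 2.69985 m/s²
d = v₀² / (2a) = 27.0² / (2 × 2.69985) = 729.0 / 5.3997 = 135.008 m
d = 135.008 m / 0.3048 = 442.9 ft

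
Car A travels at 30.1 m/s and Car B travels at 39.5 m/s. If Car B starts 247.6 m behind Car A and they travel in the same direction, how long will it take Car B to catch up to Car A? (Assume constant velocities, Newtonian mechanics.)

Relative speed: v_rel = 39.5 - 30.1 = 9.4 m/s
Time to catch: t = d₀/v_rel = 247.6/9.4 = 26.34 s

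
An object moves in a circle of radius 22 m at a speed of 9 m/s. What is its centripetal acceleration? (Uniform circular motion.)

a_c = v²/r = 9²/22 = 81/22 = 3.68 m/s²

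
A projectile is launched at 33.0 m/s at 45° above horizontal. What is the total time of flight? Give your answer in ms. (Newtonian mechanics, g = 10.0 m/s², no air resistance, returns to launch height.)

T = 2 × v₀ × sin(θ) / g = 2 × 33.0 × sin(45°) / 10.0 = 2 × 33.0 × 0.707107 / 10.0 = 4.66691 s
T = 4.66691 s / 0.001 = 4667 ms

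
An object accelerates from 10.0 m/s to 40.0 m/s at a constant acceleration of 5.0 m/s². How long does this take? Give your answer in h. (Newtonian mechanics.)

t = (v - v₀) / a = (40.0 - 10.0) / 5.0 = 6.0 s
t = 6.0 s / 3600.0 = 0.001667 h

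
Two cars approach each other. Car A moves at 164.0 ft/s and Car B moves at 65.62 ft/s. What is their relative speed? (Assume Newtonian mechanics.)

v_rel = v_A + v_B = 164.0 + 65.62 = 229.62 ft/s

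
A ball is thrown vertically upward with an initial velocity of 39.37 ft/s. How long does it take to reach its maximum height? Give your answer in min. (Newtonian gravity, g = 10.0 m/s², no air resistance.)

v₀ = 39.37 ft/s × 0.3048 = 12.0 m/s
t_up = v₀ / g = 12.0 / 10.0 = 1.2 s
t_up = 1.2 s / 60.0 = 0.02 min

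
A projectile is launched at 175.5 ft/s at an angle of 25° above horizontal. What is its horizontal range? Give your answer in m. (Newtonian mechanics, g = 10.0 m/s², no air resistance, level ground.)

v₀ = 175.5 ft/s × 0.3048 = 53.4924 m/s
R = v₀² × sin(2θ) / g = 53.4924² × sin(2 × 25°) / 10.0 = 2861.44 × 0.766044 / 10.0 = 219.2 m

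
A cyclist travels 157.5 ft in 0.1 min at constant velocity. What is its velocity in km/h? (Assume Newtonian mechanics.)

d = 157.5 ft × 0.3048 = 48.006 m
t = 0.1 min × 60.0 = 6.0 s
v = d / t = 48.006 / 6.0 = 8.001 m/s
v = 8.001 m/s / 0.2777777777777778 = 28.8 km/h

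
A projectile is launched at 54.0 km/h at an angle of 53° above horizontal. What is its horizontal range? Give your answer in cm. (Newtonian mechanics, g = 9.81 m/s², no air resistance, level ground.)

v₀ = 54.0 km/h × 0.2777777777777778 = 15.0 m/s
R = v₀² × sin(2θ) / g = 15.0² × sin(2 × 53°) / 9.81 = 225.0 × 0.961262 / 9.81 = 22.0473 m
R = 22.0473 m / 0.01 = 2205 cm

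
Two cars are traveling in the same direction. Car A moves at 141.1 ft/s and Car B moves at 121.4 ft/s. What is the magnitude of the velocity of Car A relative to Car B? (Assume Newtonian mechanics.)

v_rel = |v_A - v_B| = |141.1 - 121.4| = 19.7 ft/s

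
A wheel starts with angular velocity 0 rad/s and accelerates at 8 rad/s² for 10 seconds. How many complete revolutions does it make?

θ = ω₀t + ½αt² = 0×10 + ½×8×10² = 400.0 rad
Total revolutions = θ/(2π) = 400.0/(2π) = 63.66
Complete revolutions = ⌊63.66⌋ = 63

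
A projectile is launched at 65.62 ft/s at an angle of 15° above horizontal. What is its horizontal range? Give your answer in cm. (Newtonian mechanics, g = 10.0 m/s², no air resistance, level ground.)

v₀ = 65.62 ft/s × 0.3048 = 20.001 m/s
R = v₀² × sin(2θ) / g = 20.001² × sin(2 × 15°) / 10.0 = 400.04 × 0.5 / 10.0 = 20.002 m
R = 20.002 m / 0.01 = 2000 cm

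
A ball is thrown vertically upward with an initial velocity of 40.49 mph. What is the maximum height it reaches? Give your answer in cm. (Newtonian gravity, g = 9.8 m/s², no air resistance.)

v₀ = 40.49 mph × 0.44704 = 18.1006 m/s
h_max = v₀² / (2g) = 18.1006² / (2 × 9.8) = 327.632 / 19.6 = 16.7159 m
h_max = 16.7159 m / 0.01 = 1672 cm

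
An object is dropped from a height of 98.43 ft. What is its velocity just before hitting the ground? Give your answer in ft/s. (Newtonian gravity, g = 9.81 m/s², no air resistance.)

h = 98.43 ft × 0.3048 = 30.0015 m
v = √(2gh) = √(2 × 9.81 × 30.0015) = 24.2617 m/s
v = 24.2617 m/s / 0.3048 = 79.6 ft/s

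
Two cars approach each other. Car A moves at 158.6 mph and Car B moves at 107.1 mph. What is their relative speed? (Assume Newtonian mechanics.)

v_rel = v_A + v_B = 158.6 + 107.1 = 265.7 mph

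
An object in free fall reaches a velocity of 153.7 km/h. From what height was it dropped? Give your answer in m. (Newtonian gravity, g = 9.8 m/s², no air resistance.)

v = 153.7 km/h × 0.2777777777777778 = 42.6944 m/s
h = v² / (2g) = 42.6944² / (2 × 9.8) = 93.0 m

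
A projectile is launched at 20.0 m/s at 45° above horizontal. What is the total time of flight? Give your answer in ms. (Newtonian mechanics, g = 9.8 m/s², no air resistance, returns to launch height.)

T = 2 × v₀ × sin(θ) / g = 2 × 20.0 × sin(45°) / 9.8 = 2 × 20.0 × 0.707107 / 9.8 = 2.88615 s
T = 2.88615 s / 0.001 = 2886 ms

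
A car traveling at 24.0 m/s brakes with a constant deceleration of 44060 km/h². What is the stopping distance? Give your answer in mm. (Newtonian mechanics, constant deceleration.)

a = 44060 km/h² × 7.716049382716049e-05 = 3.39969 m/s²
d = v₀² / (2a) = 24.0² / (2 × 3.39969) = 576.0 / 6.79938 = 84.7136 m
d = 84.7136 m / 0.001 = 84710 mm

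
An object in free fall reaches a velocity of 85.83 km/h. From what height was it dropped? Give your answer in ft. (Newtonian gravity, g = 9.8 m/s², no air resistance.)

v = 85.83 km/h × 0.2777777777777778 = 23.8417 m/s
h = v² / (2g) = 23.8417² / (2 × 9.8) = 29.0014 m
h = 29.0014 m / 0.3048 = 95.15 ft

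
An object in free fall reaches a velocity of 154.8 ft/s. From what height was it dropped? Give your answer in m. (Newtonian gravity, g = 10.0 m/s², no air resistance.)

v = 154.8 ft/s × 0.3048 = 47.183 m/s
h = v² / (2g) = 47.183² / (2 × 10.0) = 111.3 m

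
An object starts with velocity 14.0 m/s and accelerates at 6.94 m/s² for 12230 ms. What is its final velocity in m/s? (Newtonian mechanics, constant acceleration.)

t = 12230 ms × 0.001 = 12.23 s
v = v₀ + a × t = 14.0 + 6.94 × 12.23 = 98.88 m/s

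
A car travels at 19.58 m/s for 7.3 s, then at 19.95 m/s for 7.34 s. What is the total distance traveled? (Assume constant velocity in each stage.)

d₁ = v₁t₁ = 19.58 × 7.3 = 142.934 m
d₂ = v₂t₂ = 19.95 × 7.34 = 146.433 m
d_total = 142.934 + 146.433 = 289.37 m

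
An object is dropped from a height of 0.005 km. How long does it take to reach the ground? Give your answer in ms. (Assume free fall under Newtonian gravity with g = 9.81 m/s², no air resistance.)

h = 0.005 km × 1000.0 = 5.0 m
t = √(2h/g) = √(2 × 5.0 / 9.81) = 1.00964 s
t = 1.00964 s / 0.001 = 1010 ms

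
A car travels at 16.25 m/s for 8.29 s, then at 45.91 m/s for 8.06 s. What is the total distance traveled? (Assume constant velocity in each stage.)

d₁ = v₁t₁ = 16.25 × 8.29 = 134.7125 m
d₂ = v₂t₂ = 45.91 × 8.06 = 370.0346 m
d_total = 134.7125 + 370.0346 = 504.75 m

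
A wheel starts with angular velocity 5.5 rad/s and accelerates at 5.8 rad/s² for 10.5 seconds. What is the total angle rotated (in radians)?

θ = ω₀t + ½αt² = 5.5×10.5 + ½×5.8×10.5² = 377.47 rad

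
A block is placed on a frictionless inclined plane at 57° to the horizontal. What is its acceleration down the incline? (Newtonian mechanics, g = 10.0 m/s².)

a = g sin(θ) = 10.0 × sin(57°) = 10.0 × 0.8387 = 8.39 m/s²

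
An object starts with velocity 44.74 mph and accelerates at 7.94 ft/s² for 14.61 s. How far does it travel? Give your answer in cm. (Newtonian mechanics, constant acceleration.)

v₀ = 44.74 mph × 0.44704 = 20.0006 m/s
a = 7.94 ft/s² × 0.3048 = 2.42011 m/s²
d = v₀ × t + ½ × a × t² = 20.0006 × 14.61 + 0.5 × 2.42011 × 14.61² = 550.498 m
d = 550.498 m / 0.01 = 55050 cm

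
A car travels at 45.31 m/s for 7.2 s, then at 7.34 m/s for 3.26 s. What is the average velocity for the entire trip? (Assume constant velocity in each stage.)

d₁ = v₁t₁ = 45.31 × 7.2 = 326.232 m
d₂ = v₂t₂ = 7.34 × 3.26 = 23.9284 m
d_total = 350.1604 m, t_total = 10.46 s
v_avg = d_total/t_total = 350.1604/10.46 = 33.48 m/s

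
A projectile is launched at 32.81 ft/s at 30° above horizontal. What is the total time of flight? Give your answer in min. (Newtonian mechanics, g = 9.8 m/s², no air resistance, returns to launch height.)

v₀ = 32.81 ft/s × 0.3048 = 10.0005 m/s
T = 2 × v₀ × sin(θ) / g = 2 × 10.0005 × sin(30°) / 9.8 = 2 × 10.0005 × 0.5 / 9.8 = 1.02046 s
T = 1.02046 s / 60.0 = 0.01701 min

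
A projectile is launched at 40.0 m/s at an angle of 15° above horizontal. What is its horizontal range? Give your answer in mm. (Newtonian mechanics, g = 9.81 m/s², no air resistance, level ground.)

R = v₀² × sin(2θ) / g = 40.0² × sin(2 × 15°) / 9.81 = 1600.0 × 0.5 / 9.81 = 81.5494 m
R = 81.5494 m / 0.001 = 81550 mm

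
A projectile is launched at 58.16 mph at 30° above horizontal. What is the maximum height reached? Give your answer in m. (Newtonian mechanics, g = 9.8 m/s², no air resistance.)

v₀ = 58.16 mph × 0.44704 = 25.9998 m/s
H = v₀² × sin²(θ) / (2g) = 25.9998² × sin(30°)² / (2 × 9.8) = 675.99 × 0.25 / 19.6 = 8.622 m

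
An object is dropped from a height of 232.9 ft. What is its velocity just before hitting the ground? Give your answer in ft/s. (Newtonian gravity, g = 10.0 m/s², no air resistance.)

h = 232.9 ft × 0.3048 = 70.9879 m
v = √(2gh) = √(2 × 10.0 × 70.9879) = 37.6797 m/s
v = 37.6797 m/s / 0.3048 = 123.6 ft/s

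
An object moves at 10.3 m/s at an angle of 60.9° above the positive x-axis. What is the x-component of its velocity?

vₓ = v cos(θ) = 10.3 × cos(60.9°) = 5.01 m/s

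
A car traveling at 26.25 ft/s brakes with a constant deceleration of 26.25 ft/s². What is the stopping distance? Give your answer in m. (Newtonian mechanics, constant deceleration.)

v₀ = 26.25 ft/s × 0.3048 = 8.001 m/s
a = 26.25 ft/s² × 0.3048 = 8.001 m/s²
d = v₀² / (2a) = 8.001² / (2 × 8.001) = 64.016001 / 16.002 = 4.001 m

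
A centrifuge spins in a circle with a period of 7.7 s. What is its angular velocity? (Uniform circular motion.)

ω = 2π/T = 2π/7.7 = 0.816 rad/s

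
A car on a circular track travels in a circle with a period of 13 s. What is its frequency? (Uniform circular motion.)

f = 1/T = 1/13 = 0.0769 Hz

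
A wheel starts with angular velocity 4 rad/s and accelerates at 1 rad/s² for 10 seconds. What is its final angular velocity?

ω = ω₀ + αt = 4 + 1 × 10 = 14 rad/s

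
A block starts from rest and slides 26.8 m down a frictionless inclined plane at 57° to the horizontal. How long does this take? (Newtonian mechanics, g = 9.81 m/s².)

a = g sin(θ) = 9.81 × sin(57°) = 8.2274 m/s²
t = √(2d/a) = √(2 × 26.8 / 8.2274) = 2.55 s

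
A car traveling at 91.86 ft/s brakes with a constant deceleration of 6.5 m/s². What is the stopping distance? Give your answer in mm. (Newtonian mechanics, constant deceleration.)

v₀ = 91.86 ft/s × 0.3048 = 27.9989 m/s
d = v₀² / (2a) = 27.9989² / (2 × 6.5) = 783.938 / 13.0 = 60.3029 m
d = 60.3029 m / 0.001 = 60300 mm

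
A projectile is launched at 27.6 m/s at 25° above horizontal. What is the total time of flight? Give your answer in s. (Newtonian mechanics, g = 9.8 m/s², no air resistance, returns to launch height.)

T = 2 × v₀ × sin(θ) / g = 2 × 27.6 × sin(25°) / 9.8 = 2 × 27.6 × 0.422618 / 9.8 = 2.38 s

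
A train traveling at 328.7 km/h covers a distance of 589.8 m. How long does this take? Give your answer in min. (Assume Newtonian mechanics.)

v = 328.7 km/h × 0.2777777777777778 = 91.3056 m/s
t = d / v = 589.8 / 91.3056 = 6.45963 s
t = 6.45963 s / 60.0 = 0.1077 min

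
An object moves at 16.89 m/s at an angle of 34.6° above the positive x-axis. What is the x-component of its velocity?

vₓ = v cos(θ) = 16.89 × cos(34.6°) = 13.9 m/s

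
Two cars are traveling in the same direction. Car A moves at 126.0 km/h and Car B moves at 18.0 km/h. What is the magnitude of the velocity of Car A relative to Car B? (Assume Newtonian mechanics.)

v_rel = |v_A - v_B| = |126.0 - 18.0| = 108.0 km/h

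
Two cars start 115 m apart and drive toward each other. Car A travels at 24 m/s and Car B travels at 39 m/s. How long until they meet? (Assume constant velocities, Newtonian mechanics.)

Combined speed: v_combined = 24 + 39 = 63 m/s
Time to meet: t = d/v_combined = 115/63 = 1.83 s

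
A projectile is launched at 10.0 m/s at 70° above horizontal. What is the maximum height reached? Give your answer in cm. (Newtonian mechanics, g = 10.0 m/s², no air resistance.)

H = v₀² × sin²(θ) / (2g) = 10.0² × sin(70°)² / (2 × 10.0) = 100.0 × 0.883022 / 20.0 = 4.41511 m
H = 4.41511 m / 0.01 = 441.5 cm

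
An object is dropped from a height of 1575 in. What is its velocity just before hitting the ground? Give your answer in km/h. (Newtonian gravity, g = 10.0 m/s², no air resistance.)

h = 1575 in × 0.0254 = 40.005 m
v = √(2gh) = √(2 × 10.0 × 40.005) = 28.286 m/s
v = 28.286 m/s / 0.2777777777777778 = 101.8 km/h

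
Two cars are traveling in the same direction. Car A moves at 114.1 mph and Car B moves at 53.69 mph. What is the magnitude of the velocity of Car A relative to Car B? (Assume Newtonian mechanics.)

v_rel = |v_A - v_B| = |114.1 - 53.69| = 60.41 mph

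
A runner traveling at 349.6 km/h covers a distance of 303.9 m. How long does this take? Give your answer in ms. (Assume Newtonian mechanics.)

v = 349.6 km/h × 0.2777777777777778 = 97.1111 m/s
t = d / v = 303.9 / 97.1111 = 3.12941 s
t = 3.12941 s / 0.001 = 3129 ms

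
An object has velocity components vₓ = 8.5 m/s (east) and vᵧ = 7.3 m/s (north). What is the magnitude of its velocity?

|v| = √(vₓ² + vᵧ²) = √(8.5² + 7.3²) = √(125.54) = 11.2 m/s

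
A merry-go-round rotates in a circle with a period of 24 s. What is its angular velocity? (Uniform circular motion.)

ω = 2π/T = 2π/24 = 0.2618 rad/s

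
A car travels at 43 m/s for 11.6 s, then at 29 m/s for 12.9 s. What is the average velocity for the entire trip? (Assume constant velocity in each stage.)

d₁ = v₁t₁ = 43 × 11.6 = 498.8 m
d₂ = v₂t₂ = 29 × 12.9 = 374.1 m
d_total = 872.9 m, t_total = 24.5 s
v_avg = d_total/t_total = 872.9/24.5 = 35.63 m/s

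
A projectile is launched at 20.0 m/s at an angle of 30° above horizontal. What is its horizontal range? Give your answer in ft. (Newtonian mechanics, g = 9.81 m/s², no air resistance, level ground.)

R = v₀² × sin(2θ) / g = 20.0² × sin(2 × 30°) / 9.81 = 400.0 × 0.866025 / 9.81 = 35.3119 m
R = 35.3119 m / 0.3048 = 115.9 ft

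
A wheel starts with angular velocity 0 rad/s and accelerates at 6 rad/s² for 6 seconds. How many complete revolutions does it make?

θ = ω₀t + ½αt² = 0×6 + ½×6×6² = 108.0 rad
Total revolutions = θ/(2π) = 108.0/(2π) = 17.19
Complete revolutions = ⌊17.19⌋ = 17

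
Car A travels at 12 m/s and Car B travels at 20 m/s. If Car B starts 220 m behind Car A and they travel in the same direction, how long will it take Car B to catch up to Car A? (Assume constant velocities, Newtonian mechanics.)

Relative speed: v_rel = 20 - 12 = 8 m/s
Time to catch: t = d₀/v_rel = 220/8 = 27.5 s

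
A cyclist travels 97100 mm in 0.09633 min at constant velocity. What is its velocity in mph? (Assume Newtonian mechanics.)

d = 97100 mm × 0.001 = 97.1 m
t = 0.09633 min × 60.0 = 5.7798 s
v = d / t = 97.1 / 5.7798 = 16.7999 m/s
v = 16.7999 m/s / 0.44704 = 37.58 mph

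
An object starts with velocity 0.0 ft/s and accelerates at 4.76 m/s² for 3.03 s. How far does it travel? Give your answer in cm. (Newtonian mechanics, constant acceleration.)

v₀ = 0.0 ft/s × 0.3048 = 0.0 m/s
d = v₀ × t + ½ × a × t² = 0.0 × 3.03 + 0.5 × 4.76 × 3.03² = 21.8505 m
d = 21.8505 m / 0.01 = 2185 cm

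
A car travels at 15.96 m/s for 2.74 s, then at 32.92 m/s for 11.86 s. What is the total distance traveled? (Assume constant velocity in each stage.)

d₁ = v₁t₁ = 15.96 × 2.74 = 43.7304 m
d₂ = v₂t₂ = 32.92 × 11.86 = 390.4312 m
d_total = 43.7304 + 390.4312 = 434.16 m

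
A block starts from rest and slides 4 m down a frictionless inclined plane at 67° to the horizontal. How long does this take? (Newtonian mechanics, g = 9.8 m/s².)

a = g sin(θ) = 9.8 × sin(67°) = 9.0209 m/s²
t = √(2d/a) = √(2 × 4 / 9.0209) = 0.94 s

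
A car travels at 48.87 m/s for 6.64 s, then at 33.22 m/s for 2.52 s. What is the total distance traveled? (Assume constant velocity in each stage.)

d₁ = v₁t₁ = 48.87 × 6.64 = 324.4968 m
d₂ = v₂t₂ = 33.22 × 2.52 = 83.7144 m
d_total = 324.4968 + 83.7144 = 408.21 m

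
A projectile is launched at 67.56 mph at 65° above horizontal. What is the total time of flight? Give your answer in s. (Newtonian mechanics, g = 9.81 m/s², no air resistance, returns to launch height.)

v₀ = 67.56 mph × 0.44704 = 30.202 m/s
T = 2 × v₀ × sin(θ) / g = 2 × 30.202 × sin(65°) / 9.81 = 2 × 30.202 × 0.906308 / 9.81 = 5.58 s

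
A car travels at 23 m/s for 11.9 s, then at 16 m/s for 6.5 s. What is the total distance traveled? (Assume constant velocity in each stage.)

d₁ = v₁t₁ = 23 × 11.9 = 273.7 m
d₂ = v₂t₂ = 16 × 6.5 = 104.0 m
d_total = 273.7 + 104.0 = 377.7 m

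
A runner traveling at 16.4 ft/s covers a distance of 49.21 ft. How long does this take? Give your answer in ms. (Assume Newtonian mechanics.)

d = 49.21 ft × 0.3048 = 14.9992 m
v = 16.4 ft/s × 0.3048 = 4.99872 m/s
t = d / v = 14.9992 / 4.99872 = 3.00061 s
t = 3.00061 s / 0.001 = 3001 ms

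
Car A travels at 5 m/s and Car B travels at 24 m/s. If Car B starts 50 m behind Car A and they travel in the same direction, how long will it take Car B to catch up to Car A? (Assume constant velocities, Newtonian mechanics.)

Relative speed: v_rel = 24 - 5 = 19 m/s
Time to catch: t = d₀/v_rel = 50/19 = 2.63 s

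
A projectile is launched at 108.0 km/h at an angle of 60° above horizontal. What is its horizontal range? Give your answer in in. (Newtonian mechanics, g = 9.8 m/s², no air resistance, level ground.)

v₀ = 108.0 km/h × 0.2777777777777778 = 30.0 m/s
R = v₀² × sin(2θ) / g = 30.0² × sin(2 × 60°) / 9.8 = 900.0 × 0.866025 / 9.8 = 79.5329 m
R = 79.5329 m / 0.0254 = 3131 in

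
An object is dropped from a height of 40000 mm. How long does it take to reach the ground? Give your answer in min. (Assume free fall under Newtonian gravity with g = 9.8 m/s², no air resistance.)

h = 40000 mm × 0.001 = 40.0 m
t = √(2h/g) = √(2 × 40.0 / 9.8) = 2.85714 s
t = 2.85714 s / 60.0 = 0.04762 min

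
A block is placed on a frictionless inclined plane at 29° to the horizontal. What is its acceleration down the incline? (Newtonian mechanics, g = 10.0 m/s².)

a = g sin(θ) = 10.0 × sin(29°) = 10.0 × 0.4848 = 4.85 m/s²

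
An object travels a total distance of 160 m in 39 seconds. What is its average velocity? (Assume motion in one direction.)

v_avg = Δd / Δt = 160 / 39 = 4.1 m/s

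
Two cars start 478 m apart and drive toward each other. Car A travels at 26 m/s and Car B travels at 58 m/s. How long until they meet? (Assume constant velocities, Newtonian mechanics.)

Combined speed: v_combined = 26 + 58 = 84 m/s
Time to meet: t = d/v_combined = 478/84 = 5.69 s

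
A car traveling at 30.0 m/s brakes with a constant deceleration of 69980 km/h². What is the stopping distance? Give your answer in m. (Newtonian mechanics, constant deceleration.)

a = 69980 km/h² × 7.716049382716049e-05 = 5.39969 m/s²
d = v₀² / (2a) = 30.0² / (2 × 5.39969) = 900.0 / 10.7994 = 83.34 m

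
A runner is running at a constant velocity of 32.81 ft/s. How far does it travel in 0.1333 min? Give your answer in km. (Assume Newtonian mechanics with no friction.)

v = 32.81 ft/s × 0.3048 = 10.0005 m/s
t = 0.1333 min × 60.0 = 7.998 s
d = v × t = 10.0005 × 7.998 = 79.984 m
d = 79.984 m / 1000.0 = 0.07998 km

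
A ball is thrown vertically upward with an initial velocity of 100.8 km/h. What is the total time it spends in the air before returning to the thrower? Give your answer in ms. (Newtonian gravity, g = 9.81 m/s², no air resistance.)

v₀ = 100.8 km/h × 0.2777777777777778 = 28.0 m/s
t_total = 2 × v₀ / g = 2 × 28.0 / 9.81 = 5.70846 s
t_total = 5.70846 s / 0.001 = 5708 ms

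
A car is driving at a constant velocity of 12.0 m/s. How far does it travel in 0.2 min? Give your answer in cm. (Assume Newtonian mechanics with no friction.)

t = 0.2 min × 60.0 = 12.0 s
d = v × t = 12.0 × 12.0 = 144.0 m
d = 144.0 m / 0.01 = 14400 cm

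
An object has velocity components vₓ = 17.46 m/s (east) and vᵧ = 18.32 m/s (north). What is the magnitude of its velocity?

|v| = √(vₓ² + vᵧ²) = √(17.46² + 18.32²) = √(640.474) = 25.31 m/s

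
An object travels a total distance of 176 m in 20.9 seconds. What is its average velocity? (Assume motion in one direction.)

v_avg = Δd / Δt = 176 / 20.9 = 8.42 m/s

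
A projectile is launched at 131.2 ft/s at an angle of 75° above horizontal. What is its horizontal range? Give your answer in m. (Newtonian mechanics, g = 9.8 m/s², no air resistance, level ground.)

v₀ = 131.2 ft/s × 0.3048 = 39.9898 m/s
R = v₀² × sin(2θ) / g = 39.9898² × sin(2 × 75°) / 9.8 = 1599.18 × 0.5 / 9.8 = 81.59 m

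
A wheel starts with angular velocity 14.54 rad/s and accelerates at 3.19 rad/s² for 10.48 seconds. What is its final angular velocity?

ω = ω₀ + αt = 14.54 + 3.19 × 10.48 = 47.97 rad/s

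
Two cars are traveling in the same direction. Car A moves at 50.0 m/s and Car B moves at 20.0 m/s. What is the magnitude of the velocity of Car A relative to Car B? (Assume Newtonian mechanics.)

v_rel = |v_A - v_B| = |50.0 - 20.0| = 30.0 m/s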